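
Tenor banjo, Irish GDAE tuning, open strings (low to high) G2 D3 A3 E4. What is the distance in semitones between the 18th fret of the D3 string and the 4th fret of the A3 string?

D3 at fret 18 → G♯4 (MIDI 68); A3 at fret 4 → C♯4 (MIDI 61).
68 − 61 = 7, so the two pitches are 7 semitones apart, with G♯4 the higher.

7 semitones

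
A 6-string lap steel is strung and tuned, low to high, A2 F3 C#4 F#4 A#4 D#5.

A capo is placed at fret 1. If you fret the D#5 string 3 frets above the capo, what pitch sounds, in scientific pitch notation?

The capo raises the open D#5 by 1 semitone to E5; fretting 3 more gives D#5 + 1 + 3 = D#5 + 4 semitones = G5.

G5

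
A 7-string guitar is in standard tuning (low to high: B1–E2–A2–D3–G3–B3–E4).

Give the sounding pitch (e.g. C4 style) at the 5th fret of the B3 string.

The open B3 string plus 5 semitones: B–C–C#–D–D#–E.
The walk passes from B into C once, so the octave number goes from 3 to 4.

E4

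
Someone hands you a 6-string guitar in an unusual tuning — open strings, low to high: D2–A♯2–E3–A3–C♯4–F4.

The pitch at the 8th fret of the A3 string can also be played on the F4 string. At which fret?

0

Fret 8 on A3 is MIDI 57 + 8 = 65 (F4). On the F4 string (open MIDI 65), that pitch is 65 − 65 = fret 0.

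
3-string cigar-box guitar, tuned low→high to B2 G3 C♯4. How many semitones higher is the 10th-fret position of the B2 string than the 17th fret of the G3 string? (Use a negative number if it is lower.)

-15 semitones

B2 at fret 10 → A3 (MIDI 57); G3 at fret 17 → C5 (MIDI 72).
57 − 72 = -15, so the two pitches are 15 semitones apart.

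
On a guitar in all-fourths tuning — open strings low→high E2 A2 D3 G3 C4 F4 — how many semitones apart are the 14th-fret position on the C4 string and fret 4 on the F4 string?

C4 at fret 14 → D5 (MIDI 74); F4 at fret 4 → A4 (MIDI 69).
74 − 69 = 5, so the two pitches are 5 semitones apart, with D5 the higher.

5 semitones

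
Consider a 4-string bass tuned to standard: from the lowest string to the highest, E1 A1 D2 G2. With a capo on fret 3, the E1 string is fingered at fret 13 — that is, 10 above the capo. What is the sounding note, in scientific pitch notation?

F2

The capo raises the open E1 by 3 semitones to G1; fretting 10 more gives E1 + 3 + 10 = E1 + 13 semitones = F2.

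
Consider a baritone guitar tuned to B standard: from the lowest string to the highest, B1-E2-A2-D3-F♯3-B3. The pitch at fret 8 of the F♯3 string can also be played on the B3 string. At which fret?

Fret 8 on F♯3 is MIDI 54 + 8 = 62 (D4). On the B3 string (open MIDI 59), that pitch is 62 − 59 = fret 3.

3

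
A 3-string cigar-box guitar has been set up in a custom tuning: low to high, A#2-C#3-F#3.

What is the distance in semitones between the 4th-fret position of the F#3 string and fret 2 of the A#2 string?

10 semitones

F#3 at fret 4 → A#3 (MIDI 58); A#2 at fret 2 → C3 (MIDI 48).
58 − 48 = 10, so the two pitches are 10 semitones apart, with A#3 the higher.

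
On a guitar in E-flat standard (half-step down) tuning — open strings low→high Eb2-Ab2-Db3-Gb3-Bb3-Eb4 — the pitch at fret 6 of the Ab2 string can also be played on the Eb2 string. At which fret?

11

Fret 6 on Ab2 is MIDI 44 + 6 = 50 (D3). On the Eb2 string (open MIDI 39), that pitch is 50 − 39 = fret 11.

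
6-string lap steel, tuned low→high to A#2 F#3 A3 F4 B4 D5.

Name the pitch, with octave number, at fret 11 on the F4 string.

E5

The open F4 string plus 11 semitones: F–F#–G–G#–…–D–D#–E.
The walk passes from B into C once, so the octave number goes from 4 to 5.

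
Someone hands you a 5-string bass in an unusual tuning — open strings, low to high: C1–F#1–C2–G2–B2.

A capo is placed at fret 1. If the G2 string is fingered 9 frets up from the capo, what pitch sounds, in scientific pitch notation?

F3

The capo raises the open G2 by 1 semitone to G#2; fretting 9 more gives G2 + 1 + 9 = G2 + 10 semitones = F3.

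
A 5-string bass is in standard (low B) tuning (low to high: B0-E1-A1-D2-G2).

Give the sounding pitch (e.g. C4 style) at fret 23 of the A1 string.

Each fret is one semitone, so A1 + 23 = G♯3.

G♯3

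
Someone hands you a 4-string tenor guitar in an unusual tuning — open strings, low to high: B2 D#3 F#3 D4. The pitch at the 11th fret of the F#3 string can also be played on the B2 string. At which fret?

18

F#3 at fret 11 is F#3 + 11 semitones = F4.
The open B2 string is 7 semitones below the open F#3, so the same pitch on the B2 string lies at fret 11 + 7 = 18.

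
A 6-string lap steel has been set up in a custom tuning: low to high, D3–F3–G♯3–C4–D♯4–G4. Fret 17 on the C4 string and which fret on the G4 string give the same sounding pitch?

10

Fret 17 on C4 is MIDI 60 + 17 = 77 (F5). On the G4 string (open MIDI 67), that pitch is 77 − 67 = fret 10.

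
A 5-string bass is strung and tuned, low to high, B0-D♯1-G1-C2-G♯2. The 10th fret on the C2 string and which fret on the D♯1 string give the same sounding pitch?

Fret 10 on C2 is MIDI 36 + 10 = 46 (A♯2). On the D♯1 string (open MIDI 27), that pitch is 46 − 27 = fret 19.

19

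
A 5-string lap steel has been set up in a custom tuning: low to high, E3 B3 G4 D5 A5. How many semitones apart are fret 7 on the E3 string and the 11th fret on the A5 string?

E3 at fret 7 → B3 (MIDI 59); A5 at fret 11 → A♭6 (MIDI 92).
59 − 92 = -33, so the two pitches are 33 semitones apart, with A♭6 the higher.

33 semitones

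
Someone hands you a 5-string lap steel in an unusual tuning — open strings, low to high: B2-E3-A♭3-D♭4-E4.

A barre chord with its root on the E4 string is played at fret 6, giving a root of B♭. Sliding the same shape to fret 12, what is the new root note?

Moving from fret 6 to fret 12 shifts the root by 6 semitones.
B♭ up 6 semitones is E.

E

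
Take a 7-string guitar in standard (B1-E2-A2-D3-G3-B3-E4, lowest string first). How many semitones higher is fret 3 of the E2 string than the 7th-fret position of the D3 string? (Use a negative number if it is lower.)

E2 at fret 3 → G2 (MIDI 43); D3 at fret 7 → A3 (MIDI 57).
43 − 57 = -14, so the two pitches are 14 semitones apart.

-14 semitones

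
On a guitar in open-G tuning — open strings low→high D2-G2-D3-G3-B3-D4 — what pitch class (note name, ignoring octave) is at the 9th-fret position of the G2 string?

E

G2 is MIDI 43. Adding 9 gives 52; 52 mod 12 = 4, i.e. E.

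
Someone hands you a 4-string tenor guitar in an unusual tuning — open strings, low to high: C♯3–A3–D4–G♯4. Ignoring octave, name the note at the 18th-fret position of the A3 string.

The open A3 string plus 18 semitones: A–A#–B–C–…–C#–D–D#.
(Equivalently spelled E♭.)

D♯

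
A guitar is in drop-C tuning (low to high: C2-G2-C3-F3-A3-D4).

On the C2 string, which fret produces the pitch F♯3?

F♯3 is 18 semitones above the open C2 (C–C#–D–D#–…–E–F–F#), so it sits at fret 18.

18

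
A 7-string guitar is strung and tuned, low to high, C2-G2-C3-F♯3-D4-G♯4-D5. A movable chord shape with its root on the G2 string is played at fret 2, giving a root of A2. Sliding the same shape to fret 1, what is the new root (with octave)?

Moving from fret 2 to fret 1 shifts the root by -1 semitone.
A2 down 1 semitone is G♯2.

G♯2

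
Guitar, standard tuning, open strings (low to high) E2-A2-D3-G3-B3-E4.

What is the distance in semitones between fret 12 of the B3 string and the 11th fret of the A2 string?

B3 at fret 12 → B4 (MIDI 71); A2 at fret 11 → G♯3 (MIDI 56).
71 − 56 = 15, so the two pitches are 15 semitones apart, with B4 the higher.

15 semitones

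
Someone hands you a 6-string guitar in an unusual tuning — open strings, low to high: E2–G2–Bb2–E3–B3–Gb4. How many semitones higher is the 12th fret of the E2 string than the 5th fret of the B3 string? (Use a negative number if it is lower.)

-12 semitones

E2 at fret 12 → E3 (MIDI 52); B3 at fret 5 → E4 (MIDI 64).
52 − 64 = -12, so the two pitches are 12 semitones apart.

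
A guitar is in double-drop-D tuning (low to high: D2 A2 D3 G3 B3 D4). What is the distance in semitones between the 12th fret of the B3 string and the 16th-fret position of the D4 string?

B3 at fret 12 → B4 (MIDI 71); D4 at fret 16 → F#5 (MIDI 78).
71 − 78 = -7, so the two pitches are 7 semitones apart, with F#5 the higher.

7 semitones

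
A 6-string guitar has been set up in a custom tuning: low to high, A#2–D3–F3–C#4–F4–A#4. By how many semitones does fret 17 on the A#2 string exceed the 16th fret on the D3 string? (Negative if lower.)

-3 semitones

A#2 at fret 17 → D#4 (MIDI 63); D3 at fret 16 → F#4 (MIDI 66).
63 − 66 = -3, so the two pitches are 3 semitones apart.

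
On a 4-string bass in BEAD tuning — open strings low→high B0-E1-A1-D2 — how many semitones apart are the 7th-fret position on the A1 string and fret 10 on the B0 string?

A1 at fret 7 → E2 (MIDI 40); B0 at fret 10 → A1 (MIDI 33).
40 − 33 = 7, so the two pitches are 7 semitones apart, with E2 the higher.

7 semitones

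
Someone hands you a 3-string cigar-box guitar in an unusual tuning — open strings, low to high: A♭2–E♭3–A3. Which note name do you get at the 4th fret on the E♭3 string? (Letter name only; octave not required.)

G

E♭3 is MIDI 51. Adding 4 gives 55; 55 mod 12 = 7, i.e. G.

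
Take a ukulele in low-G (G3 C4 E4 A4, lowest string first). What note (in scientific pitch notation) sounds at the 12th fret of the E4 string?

E4 is MIDI 64. Adding 12 gives 76, which is E5.

E5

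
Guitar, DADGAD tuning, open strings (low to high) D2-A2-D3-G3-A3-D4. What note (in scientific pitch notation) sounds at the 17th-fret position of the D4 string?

G5

The open D4 string plus 17 semitones: D–D#–E–F–…–F–F#–G.
The walk passes from B into C once, so the octave number goes from 4 to 5.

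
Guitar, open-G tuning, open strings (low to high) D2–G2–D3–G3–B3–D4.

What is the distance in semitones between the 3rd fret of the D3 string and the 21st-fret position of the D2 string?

D3 at fret 3 → F3 (MIDI 53); D2 at fret 21 → B3 (MIDI 59).
53 − 59 = -6, so the two pitches are 6 semitones apart, with B3 the higher.

6 semitones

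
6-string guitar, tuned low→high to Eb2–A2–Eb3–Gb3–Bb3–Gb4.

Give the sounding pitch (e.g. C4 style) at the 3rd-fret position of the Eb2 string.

Each fret is one semitone, so Eb2 + 3 = Gb2.
(Equivalently spelled F#2.)

Gb2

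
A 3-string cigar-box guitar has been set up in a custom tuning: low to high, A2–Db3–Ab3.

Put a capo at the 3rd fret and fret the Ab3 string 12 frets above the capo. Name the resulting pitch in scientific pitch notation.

B4

The capo raises the open Ab3 by 3 semitones to B3; fretting 12 more gives Ab3 + 3 + 12 = Ab3 + 15 semitones = B4.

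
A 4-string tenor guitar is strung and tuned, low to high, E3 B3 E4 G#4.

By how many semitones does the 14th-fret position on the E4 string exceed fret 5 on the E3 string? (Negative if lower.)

E4 at fret 14 → F#5 (MIDI 78); E3 at fret 5 → A3 (MIDI 57).
78 − 57 = 21, so the two pitches are 21 semitones apart.

21 semitones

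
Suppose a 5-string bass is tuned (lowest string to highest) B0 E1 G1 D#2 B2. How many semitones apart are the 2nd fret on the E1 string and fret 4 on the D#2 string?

E1 at fret 2 → F#1 (MIDI 30); D#2 at fret 4 → G2 (MIDI 43).
30 − 43 = -13, so the two pitches are 13 semitones apart, with G2 the higher.

13 semitones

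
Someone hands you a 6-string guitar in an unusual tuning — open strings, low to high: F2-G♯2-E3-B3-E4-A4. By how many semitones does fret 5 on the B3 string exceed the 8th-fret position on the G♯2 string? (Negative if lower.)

B3 at fret 5 → E4 (MIDI 64); G♯2 at fret 8 → E3 (MIDI 52).
64 − 52 = 12, so the two pitches are 12 semitones apart.

12 semitones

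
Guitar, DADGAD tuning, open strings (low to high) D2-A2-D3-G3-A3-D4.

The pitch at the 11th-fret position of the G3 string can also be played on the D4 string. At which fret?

Fret 11 on G3 is MIDI 55 + 11 = 66 (F#4). On the D4 string (open MIDI 62), that pitch is 66 − 62 = fret 4.

4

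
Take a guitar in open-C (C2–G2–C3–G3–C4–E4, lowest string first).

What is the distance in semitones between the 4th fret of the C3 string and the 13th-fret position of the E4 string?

C3 at fret 4 → E3 (MIDI 52); E4 at fret 13 → F5 (MIDI 77).
52 − 77 = -25, so the two pitches are 25 semitones apart, with F5 the higher.

25 semitones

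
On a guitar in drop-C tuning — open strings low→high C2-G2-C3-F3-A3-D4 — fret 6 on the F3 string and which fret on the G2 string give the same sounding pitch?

F3 at fret 6 is F3 + 6 semitones = B3.
The open G2 string is 10 semitones below the open F3, so the same pitch on the G2 string lies at fret 6 + 10 = 16.

16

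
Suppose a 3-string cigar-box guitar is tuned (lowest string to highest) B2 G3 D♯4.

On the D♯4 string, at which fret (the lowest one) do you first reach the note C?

From D♯4, count semitones up the chromatic scale until reaching C: D#–E–F–F#–G–G#–A–A#–B–C — 9 steps.

9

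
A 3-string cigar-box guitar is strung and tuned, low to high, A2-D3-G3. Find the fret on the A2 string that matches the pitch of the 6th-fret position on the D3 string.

11

D3 at fret 6 is D3 + 6 semitones = Ab3.
The open A2 string is 5 semitones below the open D3, so the same pitch on the A2 string lies at fret 6 + 5 = 11.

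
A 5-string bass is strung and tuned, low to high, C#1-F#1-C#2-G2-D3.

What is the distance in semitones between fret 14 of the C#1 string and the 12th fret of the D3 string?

C#1 at fret 14 → D#2 (MIDI 39); D3 at fret 12 → D4 (MIDI 62).
39 − 62 = -23, so the two pitches are 23 semitones apart, with D4 the higher.

23 semitones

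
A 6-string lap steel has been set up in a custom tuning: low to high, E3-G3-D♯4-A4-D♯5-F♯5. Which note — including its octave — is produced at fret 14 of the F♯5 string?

G♯6

The open F♯5 string plus 14 semitones: F#–G–G#–A–…–F#–G–G#.
The walk passes from B into C once, so the octave number goes from 5 to 6.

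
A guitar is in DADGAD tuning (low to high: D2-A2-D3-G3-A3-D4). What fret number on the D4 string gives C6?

C6 is 22 semitones above the open D4 (D–D#–E–F–…–A#–B–C), so it sits at fret 22.

22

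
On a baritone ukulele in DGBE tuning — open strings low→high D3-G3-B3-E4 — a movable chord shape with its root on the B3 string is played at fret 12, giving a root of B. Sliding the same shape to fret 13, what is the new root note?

C

Moving from fret 12 to fret 13 shifts the root by 1 semitone.
B up 1 semitone is C.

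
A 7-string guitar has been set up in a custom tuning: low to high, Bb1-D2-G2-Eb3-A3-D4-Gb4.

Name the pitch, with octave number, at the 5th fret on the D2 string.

G2

Each fret is one semitone, so D2 + 5 = G2.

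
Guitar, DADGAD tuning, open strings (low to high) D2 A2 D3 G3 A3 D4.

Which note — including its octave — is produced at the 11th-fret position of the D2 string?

C#3

D2 is MIDI 38. Adding 11 gives 49, which is C#3.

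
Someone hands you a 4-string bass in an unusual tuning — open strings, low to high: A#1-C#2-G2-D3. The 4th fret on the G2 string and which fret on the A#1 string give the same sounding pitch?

Fret 4 on G2 is MIDI 43 + 4 = 47 (B2). On the A#1 string (open MIDI 34), that pitch is 47 − 34 = fret 13.

13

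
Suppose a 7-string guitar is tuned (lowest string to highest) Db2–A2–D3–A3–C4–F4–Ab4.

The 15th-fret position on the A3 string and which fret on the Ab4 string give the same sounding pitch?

4

Fret 15 on A3 is MIDI 57 + 15 = 72 (C5). On the Ab4 string (open MIDI 68), that pitch is 72 − 68 = fret 4.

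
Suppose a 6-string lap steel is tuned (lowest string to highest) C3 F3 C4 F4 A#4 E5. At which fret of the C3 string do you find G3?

G3 is 7 semitones above the open C3 (C–C#–D–D#–E–F–F#–G), so it sits at fret 7.

7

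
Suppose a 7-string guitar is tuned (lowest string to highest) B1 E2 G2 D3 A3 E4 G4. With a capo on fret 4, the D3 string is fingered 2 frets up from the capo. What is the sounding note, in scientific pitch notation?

G#3

The capo raises the open D3 by 4 semitones to F#3; fretting 2 more gives D3 + 4 + 2 = D3 + 6 semitones = G#3.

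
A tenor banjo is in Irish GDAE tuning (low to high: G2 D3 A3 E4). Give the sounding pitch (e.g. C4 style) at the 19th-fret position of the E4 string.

B5

The open E4 string plus 19 semitones: E–F–F#–G–…–A–A#–B.
The walk passes from B into C once, so the octave number goes from 4 to 5.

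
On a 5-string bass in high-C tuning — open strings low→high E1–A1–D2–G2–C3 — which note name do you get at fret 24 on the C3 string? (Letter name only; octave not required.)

Each fret is one semitone, so C3 + 24 = C.

C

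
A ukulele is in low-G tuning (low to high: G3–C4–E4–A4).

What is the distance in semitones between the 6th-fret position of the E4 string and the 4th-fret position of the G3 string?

11 semitones

E4 at fret 6 → A#4 (MIDI 70); G3 at fret 4 → B3 (MIDI 59).
70 − 59 = 11, so the two pitches are 11 semitones apart, with A#4 the higher.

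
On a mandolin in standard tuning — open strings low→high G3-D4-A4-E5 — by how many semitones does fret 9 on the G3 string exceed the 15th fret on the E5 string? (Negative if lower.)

G3 at fret 9 → E4 (MIDI 64); E5 at fret 15 → G6 (MIDI 91).
64 − 91 = -27, so the two pitches are 27 semitones apart.

-27 semitones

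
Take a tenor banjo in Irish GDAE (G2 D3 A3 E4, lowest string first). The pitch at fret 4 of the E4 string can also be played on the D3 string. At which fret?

E4 at fret 4 is E4 + 4 semitones = G#4.
The open D3 string is 14 semitones below the open E4, so the same pitch on the D3 string lies at fret 4 + 14 = 18.

18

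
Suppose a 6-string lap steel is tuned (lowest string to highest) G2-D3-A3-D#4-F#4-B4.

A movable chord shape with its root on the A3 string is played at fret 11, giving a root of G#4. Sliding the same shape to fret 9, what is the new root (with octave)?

Moving from fret 11 to fret 9 shifts the root by -2 semitones.
G#4 down 2 semitones is F#4.

F#4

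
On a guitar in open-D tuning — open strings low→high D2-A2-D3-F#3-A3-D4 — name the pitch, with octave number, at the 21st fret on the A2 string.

F#4

The open A2 string plus 21 semitones: A–A#–B–C–…–E–F–F#.
The walk passes from B into C 2 times, so the octave number goes from 2 to 4.
(Equivalently spelled Gb4.)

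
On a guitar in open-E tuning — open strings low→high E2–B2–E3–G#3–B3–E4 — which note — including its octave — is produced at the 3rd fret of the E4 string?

G4

Each fret is one semitone, so E4 + 3 = G4.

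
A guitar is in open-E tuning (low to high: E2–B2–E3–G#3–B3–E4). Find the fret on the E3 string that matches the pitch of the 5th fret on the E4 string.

Fret 5 on E4 is MIDI 64 + 5 = 69 (A4). On the E3 string (open MIDI 52), that pitch is 69 − 52 = fret 17.

17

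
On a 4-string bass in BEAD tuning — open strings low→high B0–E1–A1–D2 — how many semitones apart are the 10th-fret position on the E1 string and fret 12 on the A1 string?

7 semitones

E1 at fret 10 → D2 (MIDI 38); A1 at fret 12 → A2 (MIDI 45).
38 − 45 = -7, so the two pitches are 7 semitones apart, with A2 the higher.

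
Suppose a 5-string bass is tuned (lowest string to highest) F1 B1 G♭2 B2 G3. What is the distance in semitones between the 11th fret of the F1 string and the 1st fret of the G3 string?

16 semitones

F1 at fret 11 → E2 (MIDI 40); G3 at fret 1 → A♭3 (MIDI 56).
40 − 56 = -16, so the two pitches are 16 semitones apart, with A♭3 the higher.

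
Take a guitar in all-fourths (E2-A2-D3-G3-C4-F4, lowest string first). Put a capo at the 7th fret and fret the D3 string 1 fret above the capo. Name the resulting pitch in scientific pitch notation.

A#3

The capo raises the open D3 by 7 semitones to A3; fretting 1 more gives D3 + 7 + 1 = D3 + 8 semitones = A#3.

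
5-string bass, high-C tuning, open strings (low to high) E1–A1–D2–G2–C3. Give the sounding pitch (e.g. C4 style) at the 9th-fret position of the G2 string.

G2 is MIDI 43. Adding 9 gives 52, which is E3.

E3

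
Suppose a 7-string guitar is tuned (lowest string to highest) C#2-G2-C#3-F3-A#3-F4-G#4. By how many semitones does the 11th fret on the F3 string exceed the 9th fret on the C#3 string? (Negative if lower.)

F3 at fret 11 → E4 (MIDI 64); C#3 at fret 9 → A#3 (MIDI 58).
64 − 58 = 6, so the two pitches are 6 semitones apart.

6 semitones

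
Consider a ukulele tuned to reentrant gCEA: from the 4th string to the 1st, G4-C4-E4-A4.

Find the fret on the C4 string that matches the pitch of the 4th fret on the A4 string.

13

A4 at fret 4 is A4 + 4 semitones = C#5.
The open C4 string is 9 semitones below the open A4, so the same pitch on the C4 string lies at fret 4 + 9 = 13.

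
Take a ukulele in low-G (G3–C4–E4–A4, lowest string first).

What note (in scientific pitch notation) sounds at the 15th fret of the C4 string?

The open C4 string plus 15 semitones: C–C#–D–D#–…–C#–D–D#.
The walk passes from B into C once, so the octave number goes from 4 to 5.
(Equivalently spelled Eb5.)

D#5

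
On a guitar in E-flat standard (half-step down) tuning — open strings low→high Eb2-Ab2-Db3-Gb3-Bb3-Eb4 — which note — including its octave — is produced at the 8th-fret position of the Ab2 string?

The open Ab2 string plus 8 semitones: Ab–A–Bb–B–C–Db–D–Eb–E.
The walk passes from B into C once, so the octave number goes from 2 to 3.

E3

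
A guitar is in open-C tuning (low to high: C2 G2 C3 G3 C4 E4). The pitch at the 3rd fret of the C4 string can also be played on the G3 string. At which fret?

Fret 3 on C4 is MIDI 60 + 3 = 63 (D♯4). On the G3 string (open MIDI 55), that pitch is 63 − 55 = fret 8.

8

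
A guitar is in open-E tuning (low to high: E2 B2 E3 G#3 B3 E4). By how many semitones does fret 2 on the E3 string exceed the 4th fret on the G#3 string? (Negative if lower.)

E3 at fret 2 → F#3 (MIDI 54); G#3 at fret 4 → C4 (MIDI 60).
54 − 60 = -6, so the two pitches are 6 semitones apart.

-6 semitones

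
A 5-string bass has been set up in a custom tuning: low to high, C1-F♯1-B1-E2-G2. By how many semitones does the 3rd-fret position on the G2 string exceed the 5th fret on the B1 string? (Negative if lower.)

6 semitones

G2 at fret 3 → A♯2 (MIDI 46); B1 at fret 5 → E2 (MIDI 40).
46 − 40 = 6, so the two pitches are 6 semitones apart.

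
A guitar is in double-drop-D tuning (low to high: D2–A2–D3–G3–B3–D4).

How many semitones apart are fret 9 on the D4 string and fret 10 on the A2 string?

16 semitones

D4 at fret 9 → B4 (MIDI 71); A2 at fret 10 → G3 (MIDI 55).
71 − 55 = 16, so the two pitches are 16 semitones apart, with B4 the higher.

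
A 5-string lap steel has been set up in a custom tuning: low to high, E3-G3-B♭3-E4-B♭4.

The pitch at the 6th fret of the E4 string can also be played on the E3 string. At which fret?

18

Fret 6 on E4 is MIDI 64 + 6 = 70 (B♭4). On the E3 string (open MIDI 52), that pitch is 70 − 52 = fret 18.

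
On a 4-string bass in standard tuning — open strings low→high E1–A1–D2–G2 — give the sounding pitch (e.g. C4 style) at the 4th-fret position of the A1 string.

Each fret is one semitone, so A1 + 4 = C♯2.
(Equivalently spelled D♭2.)

C♯2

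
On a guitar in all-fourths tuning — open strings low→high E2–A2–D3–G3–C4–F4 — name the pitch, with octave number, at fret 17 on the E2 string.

E2 is MIDI 40. Adding 17 gives 57, which is A3.

A3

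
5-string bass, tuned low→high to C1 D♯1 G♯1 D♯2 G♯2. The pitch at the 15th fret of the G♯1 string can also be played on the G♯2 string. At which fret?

3

Fret 15 on G♯1 is MIDI 32 + 15 = 47 (B2). On the G♯2 string (open MIDI 44), that pitch is 47 − 44 = fret 3.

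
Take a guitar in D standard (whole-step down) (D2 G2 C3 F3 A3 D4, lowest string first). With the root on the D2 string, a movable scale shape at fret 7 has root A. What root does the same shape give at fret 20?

A#

Moving from fret 7 to fret 20 shifts the root by 13 semitones.
A up 13 semitones is A#.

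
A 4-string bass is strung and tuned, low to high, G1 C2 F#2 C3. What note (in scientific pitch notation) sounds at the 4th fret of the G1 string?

Each fret is one semitone, so G1 + 4 = B1.

B1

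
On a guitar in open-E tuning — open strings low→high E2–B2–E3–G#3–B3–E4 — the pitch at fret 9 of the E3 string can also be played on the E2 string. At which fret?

Fret 9 on E3 is MIDI 52 + 9 = 61 (C#4). On the E2 string (open MIDI 40), that pitch is 61 − 40 = fret 21.

21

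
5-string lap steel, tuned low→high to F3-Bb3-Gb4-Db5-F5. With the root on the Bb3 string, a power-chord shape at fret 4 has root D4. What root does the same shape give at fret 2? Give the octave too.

C4

Moving from fret 4 to fret 2 shifts the root by -2 semitones.
D4 down 2 semitones is C4.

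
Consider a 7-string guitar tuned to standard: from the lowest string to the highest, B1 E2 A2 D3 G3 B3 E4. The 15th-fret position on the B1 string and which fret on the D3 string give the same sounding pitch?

B1 at fret 15 is B1 + 15 semitones = D3.
The open D3 string is 15 semitones above the open B1, so the same pitch on the D3 string lies at fret 15 − 15 = 0.

0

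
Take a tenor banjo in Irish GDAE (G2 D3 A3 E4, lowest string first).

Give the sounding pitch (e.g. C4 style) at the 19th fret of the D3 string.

Each fret is one semitone, so D3 + 19 = A4.

A4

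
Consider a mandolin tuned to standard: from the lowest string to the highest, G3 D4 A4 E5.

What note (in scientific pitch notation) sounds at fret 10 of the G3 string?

Each fret is one semitone, so G3 + 10 = F4.

F4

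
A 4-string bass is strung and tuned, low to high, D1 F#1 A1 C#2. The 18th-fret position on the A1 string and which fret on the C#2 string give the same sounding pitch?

A1 at fret 18 is A1 + 18 semitones = D#3.
The open C#2 string is 4 semitones above the open A1, so the same pitch on the C#2 string lies at fret 18 − 4 = 14.

14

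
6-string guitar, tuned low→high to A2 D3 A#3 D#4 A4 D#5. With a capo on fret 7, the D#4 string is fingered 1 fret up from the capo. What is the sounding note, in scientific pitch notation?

B4

The capo raises the open D#4 by 7 semitones to A#4; fretting 1 more gives D#4 + 7 + 1 = D#4 + 8 semitones = B4.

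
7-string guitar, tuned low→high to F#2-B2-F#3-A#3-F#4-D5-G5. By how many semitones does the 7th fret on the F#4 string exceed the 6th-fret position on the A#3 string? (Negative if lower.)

9 semitones

F#4 at fret 7 → C#5 (MIDI 73); A#3 at fret 6 → E4 (MIDI 64).
73 − 64 = 9, so the two pitches are 9 semitones apart.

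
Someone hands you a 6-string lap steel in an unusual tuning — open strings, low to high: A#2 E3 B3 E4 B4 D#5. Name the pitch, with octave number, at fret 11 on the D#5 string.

The open D#5 string plus 11 semitones: D#–E–F–F#–…–C–C#–D.
The walk passes from B into C once, so the octave number goes from 5 to 6.

D6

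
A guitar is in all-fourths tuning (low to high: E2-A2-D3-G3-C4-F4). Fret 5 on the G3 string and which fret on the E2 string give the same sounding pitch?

Fret 5 on G3 is MIDI 55 + 5 = 60 (C4). On the E2 string (open MIDI 40), that pitch is 60 − 40 = fret 20.

20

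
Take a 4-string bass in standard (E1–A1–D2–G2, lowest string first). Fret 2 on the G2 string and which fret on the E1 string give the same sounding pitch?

17

Fret 2 on G2 is MIDI 43 + 2 = 45 (A2). On the E1 string (open MIDI 28), that pitch is 45 − 28 = fret 17.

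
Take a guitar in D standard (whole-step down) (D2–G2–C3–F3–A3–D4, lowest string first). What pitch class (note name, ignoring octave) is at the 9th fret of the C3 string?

A

C3 is MIDI 48. Adding 9 gives 57; 57 mod 12 = 9, i.e. A.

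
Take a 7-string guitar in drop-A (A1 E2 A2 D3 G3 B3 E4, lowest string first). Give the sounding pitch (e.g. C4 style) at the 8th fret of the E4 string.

C5

Each fret is one semitone, so E4 + 8 = C5.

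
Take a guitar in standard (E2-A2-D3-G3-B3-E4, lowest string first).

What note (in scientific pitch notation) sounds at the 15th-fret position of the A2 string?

C4

The open A2 string plus 15 semitones: A–A#–B–C–…–A#–B–C.
The walk passes from B into C 2 times, so the octave number goes from 2 to 4.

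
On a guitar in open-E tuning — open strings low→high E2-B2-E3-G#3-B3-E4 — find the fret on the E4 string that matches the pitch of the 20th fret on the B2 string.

B2 at fret 20 is B2 + 20 semitones = G4.
The open E4 string is 17 semitones above the open B2, so the same pitch on the E4 string lies at fret 20 − 17 = 3.

3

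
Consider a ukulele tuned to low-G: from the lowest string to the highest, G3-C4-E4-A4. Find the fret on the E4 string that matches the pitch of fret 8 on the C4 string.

4

C4 at fret 8 is C4 + 8 semitones = G♯4.
The open E4 string is 4 semitones above the open C4, so the same pitch on the E4 string lies at fret 8 − 4 = 4.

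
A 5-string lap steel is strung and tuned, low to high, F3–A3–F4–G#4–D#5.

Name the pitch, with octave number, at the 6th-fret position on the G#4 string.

The open G#4 string plus 6 semitones: G#–A–A#–B–C–C#–D.
The walk passes from B into C once, so the octave number goes from 4 to 5.

D5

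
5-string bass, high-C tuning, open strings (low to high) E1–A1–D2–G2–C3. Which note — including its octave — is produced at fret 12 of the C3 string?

The open C3 string plus 12 semitones: C–C#–D–D#–…–A#–B–C.
The walk passes from B into C once, so the octave number goes from 3 to 4.

C4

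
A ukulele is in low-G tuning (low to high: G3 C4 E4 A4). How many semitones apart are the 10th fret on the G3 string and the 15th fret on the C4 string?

G3 at fret 10 → F4 (MIDI 65); C4 at fret 15 → D#5 (MIDI 75).
65 − 75 = -10, so the two pitches are 10 semitones apart, with D#5 the higher.

10 semitones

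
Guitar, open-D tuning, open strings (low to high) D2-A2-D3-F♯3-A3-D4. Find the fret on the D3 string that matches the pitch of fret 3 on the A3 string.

A3 at fret 3 is A3 + 3 semitones = C4.
The open D3 string is 7 semitones below the open A3, so the same pitch on the D3 string lies at fret 3 + 7 = 10.

10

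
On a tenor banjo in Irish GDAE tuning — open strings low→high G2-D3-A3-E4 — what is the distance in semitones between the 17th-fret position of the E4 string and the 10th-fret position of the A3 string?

E4 at fret 17 → A5 (MIDI 81); A3 at fret 10 → G4 (MIDI 67).
81 − 67 = 14, so the two pitches are 14 semitones apart, with A5 the higher.

14 semitones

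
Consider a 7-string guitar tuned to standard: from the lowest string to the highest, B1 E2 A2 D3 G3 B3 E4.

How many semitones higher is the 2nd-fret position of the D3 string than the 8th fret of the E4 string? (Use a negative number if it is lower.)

-20 semitones

D3 at fret 2 → E3 (MIDI 52); E4 at fret 8 → C5 (MIDI 72).
52 − 72 = -20, so the two pitches are 20 semitones apart.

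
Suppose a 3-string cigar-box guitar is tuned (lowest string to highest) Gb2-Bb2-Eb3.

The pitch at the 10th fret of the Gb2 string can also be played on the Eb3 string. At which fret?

1

Gb2 at fret 10 is Gb2 + 10 semitones = E3.
The open Eb3 string is 9 semitones above the open Gb2, so the same pitch on the Eb3 string lies at fret 10 − 9 = 1.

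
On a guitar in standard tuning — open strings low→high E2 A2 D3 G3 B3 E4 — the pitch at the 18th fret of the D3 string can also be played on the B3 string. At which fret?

9

D3 at fret 18 is D3 + 18 semitones = G♯4.
The open B3 string is 9 semitones above the open D3, so the same pitch on the B3 string lies at fret 18 − 9 = 9.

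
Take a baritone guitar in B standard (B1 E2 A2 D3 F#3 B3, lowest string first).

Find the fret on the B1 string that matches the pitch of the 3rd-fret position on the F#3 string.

F#3 at fret 3 is F#3 + 3 semitones = A3.
The open B1 string is 19 semitones below the open F#3, so the same pitch on the B1 string lies at fret 3 + 19 = 22.

22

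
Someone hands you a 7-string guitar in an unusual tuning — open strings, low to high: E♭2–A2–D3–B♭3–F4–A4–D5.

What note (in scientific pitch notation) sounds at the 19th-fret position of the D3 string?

A4

Each fret is one semitone, so D3 + 19 = A4.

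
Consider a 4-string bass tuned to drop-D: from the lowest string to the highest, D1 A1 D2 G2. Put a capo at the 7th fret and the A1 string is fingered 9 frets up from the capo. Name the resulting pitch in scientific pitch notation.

The capo raises the open A1 by 7 semitones to E2; fretting 9 more gives A1 + 7 + 9 = A1 + 16 semitones = C♯3.
(Also written D♭.)

C♯3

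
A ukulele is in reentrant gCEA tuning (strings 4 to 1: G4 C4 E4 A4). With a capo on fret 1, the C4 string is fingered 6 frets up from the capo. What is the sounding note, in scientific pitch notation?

The capo raises the open C4 by 1 semitone to C#4; fretting 6 more gives C4 + 1 + 6 = C4 + 7 semitones = G4.

G4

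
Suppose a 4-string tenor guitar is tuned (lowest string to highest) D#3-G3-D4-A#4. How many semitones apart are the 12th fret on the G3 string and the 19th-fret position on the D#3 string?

3 semitones

G3 at fret 12 → G4 (MIDI 67); D#3 at fret 19 → A#4 (MIDI 70).
67 − 70 = -3, so the two pitches are 3 semitones apart, with A#4 the higher.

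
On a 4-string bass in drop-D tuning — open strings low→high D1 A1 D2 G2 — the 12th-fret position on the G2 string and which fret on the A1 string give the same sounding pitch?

22

G2 at fret 12 is G2 + 12 semitones = G3.
The open A1 string is 10 semitones below the open G2, so the same pitch on the A1 string lies at fret 12 + 10 = 22.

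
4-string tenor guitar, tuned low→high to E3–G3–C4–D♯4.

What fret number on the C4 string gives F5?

17

F5 is 17 semitones above the open C4 (C–C#–D–D#–…–D#–E–F), so it sits at fret 17.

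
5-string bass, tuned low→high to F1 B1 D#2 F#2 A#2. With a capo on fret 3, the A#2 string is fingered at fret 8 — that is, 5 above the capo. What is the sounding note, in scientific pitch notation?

The capo raises the open A#2 by 3 semitones to C#3; fretting 5 more gives A#2 + 3 + 5 = A#2 + 8 semitones = F#3.
(Also written Gb.)

F#3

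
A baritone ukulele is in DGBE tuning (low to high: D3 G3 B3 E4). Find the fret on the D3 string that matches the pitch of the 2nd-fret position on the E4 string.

16

Fret 2 on E4 is MIDI 64 + 2 = 66 (F#4). On the D3 string (open MIDI 50), that pitch is 66 − 50 = fret 16.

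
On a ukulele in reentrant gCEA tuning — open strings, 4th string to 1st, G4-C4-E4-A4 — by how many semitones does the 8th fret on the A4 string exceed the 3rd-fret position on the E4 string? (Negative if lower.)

10 semitones

A4 at fret 8 → F5 (MIDI 77); E4 at fret 3 → G4 (MIDI 67).
77 − 67 = 10, so the two pitches are 10 semitones apart.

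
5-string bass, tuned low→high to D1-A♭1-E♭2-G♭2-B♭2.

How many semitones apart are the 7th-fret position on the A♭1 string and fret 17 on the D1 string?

A♭1 at fret 7 → E♭2 (MIDI 39); D1 at fret 17 → G2 (MIDI 43).
39 − 43 = -4, so the two pitches are 4 semitones apart, with G2 the higher.

4 semitones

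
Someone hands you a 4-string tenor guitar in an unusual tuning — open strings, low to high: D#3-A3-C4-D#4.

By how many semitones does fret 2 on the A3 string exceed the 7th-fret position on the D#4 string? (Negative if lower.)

A3 at fret 2 → B3 (MIDI 59); D#4 at fret 7 → A#4 (MIDI 70).
59 − 70 = -11, so the two pitches are 11 semitones apart.

-11 semitones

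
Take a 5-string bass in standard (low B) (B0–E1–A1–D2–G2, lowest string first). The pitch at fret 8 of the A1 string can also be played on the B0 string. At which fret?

Fret 8 on A1 is MIDI 33 + 8 = 41 (F2). On the B0 string (open MIDI 23), that pitch is 41 − 23 = fret 18.

18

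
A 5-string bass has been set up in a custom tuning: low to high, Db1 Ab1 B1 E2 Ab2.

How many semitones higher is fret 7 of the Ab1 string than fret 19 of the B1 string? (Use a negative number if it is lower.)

Ab1 at fret 7 → Eb2 (MIDI 39); B1 at fret 19 → Gb3 (MIDI 54).
39 − 54 = -15, so the two pitches are 15 semitones apart.

-15 semitones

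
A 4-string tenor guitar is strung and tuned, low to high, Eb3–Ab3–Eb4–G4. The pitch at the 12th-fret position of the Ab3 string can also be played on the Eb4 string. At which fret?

Fret 12 on Ab3 is MIDI 56 + 12 = 68 (Ab4). On the Eb4 string (open MIDI 63), that pitch is 68 − 63 = fret 5.

5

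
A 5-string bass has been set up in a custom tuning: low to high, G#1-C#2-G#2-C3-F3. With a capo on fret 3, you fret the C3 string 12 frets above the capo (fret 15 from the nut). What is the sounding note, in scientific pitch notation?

The capo raises the open C3 by 3 semitones to D#3; fretting 12 more gives C3 + 3 + 12 = C3 + 15 semitones = D#4.
(Also written Eb.)

D#4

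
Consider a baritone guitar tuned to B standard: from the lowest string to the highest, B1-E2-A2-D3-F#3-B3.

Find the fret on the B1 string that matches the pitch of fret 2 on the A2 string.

Fret 2 on A2 is MIDI 45 + 2 = 47 (B2). On the B1 string (open MIDI 35), that pitch is 47 − 35 = fret 12.

12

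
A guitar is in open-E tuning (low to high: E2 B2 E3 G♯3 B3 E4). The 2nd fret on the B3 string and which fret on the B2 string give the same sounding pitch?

Fret 2 on B3 is MIDI 59 + 2 = 61 (C♯4). On the B2 string (open MIDI 47), that pitch is 61 − 47 = fret 14.

14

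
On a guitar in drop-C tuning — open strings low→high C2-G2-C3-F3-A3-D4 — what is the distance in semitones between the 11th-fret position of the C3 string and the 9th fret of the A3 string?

C3 at fret 11 → B3 (MIDI 59); A3 at fret 9 → F♯4 (MIDI 66).
59 − 66 = -7, so the two pitches are 7 semitones apart, with F♯4 the higher.

7 semitones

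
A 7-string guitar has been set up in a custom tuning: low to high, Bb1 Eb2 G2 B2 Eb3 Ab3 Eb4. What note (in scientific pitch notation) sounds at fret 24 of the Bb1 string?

Bb3

Bb1 is MIDI 34. Adding 24 gives 58, which is Bb3.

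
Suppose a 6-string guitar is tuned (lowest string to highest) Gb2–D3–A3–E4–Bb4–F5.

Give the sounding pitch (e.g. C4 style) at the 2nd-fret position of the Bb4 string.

The open Bb4 string plus 2 semitones: Bb–B–C.
The walk passes from B into C once, so the octave number goes from 4 to 5.

C5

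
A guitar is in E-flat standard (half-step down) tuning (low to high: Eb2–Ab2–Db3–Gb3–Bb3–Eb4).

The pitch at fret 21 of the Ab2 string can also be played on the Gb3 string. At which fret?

Fret 21 on Ab2 is MIDI 44 + 21 = 65 (F4). On the Gb3 string (open MIDI 54), that pitch is 65 − 54 = fret 11.

11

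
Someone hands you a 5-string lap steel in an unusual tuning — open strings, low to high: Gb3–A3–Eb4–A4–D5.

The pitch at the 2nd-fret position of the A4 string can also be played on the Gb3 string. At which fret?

Fret 2 on A4 is MIDI 69 + 2 = 71 (B4). On the Gb3 string (open MIDI 54), that pitch is 71 − 54 = fret 17.

17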